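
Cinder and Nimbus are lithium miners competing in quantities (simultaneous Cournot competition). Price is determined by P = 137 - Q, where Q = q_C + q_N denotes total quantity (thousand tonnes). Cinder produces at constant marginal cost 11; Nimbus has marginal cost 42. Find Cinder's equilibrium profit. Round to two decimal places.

2738.78

Cinder's profit: π_C = (137 - Q)q_C - (11q_C). Setting ∂π_C/∂q_C = 0: 126 - 2q_C - (q_N) = 0.
Nimbus's first-order condition: 95 - 2q_N - (q_C) = 0.
Rearranging gives the reaction functions q_C = (126 - q_N)/2 and q_N = (95 - q_C)/2.
Solving the pair: q_C = 157/3, q_N = 64/3.
Price P = 137 - 221/3 = 190/3.
Cinder's profit: (190/3 - 11)·(157/3) = 2738.7778.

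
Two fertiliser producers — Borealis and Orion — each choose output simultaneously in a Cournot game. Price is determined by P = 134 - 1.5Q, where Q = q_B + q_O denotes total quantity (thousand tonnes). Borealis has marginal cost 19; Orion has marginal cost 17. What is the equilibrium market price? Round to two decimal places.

Borealis's profit: π_B = (134 - 1.5Q)q_B - (19q_B). Setting ∂π_B/∂q_B = 0: 115 - 3q_B - (3/2)(q_O) = 0.
Orion's first-order condition: 117 - 3q_O - (3/2)(q_B) = 0.
Rearranging gives the reaction functions q_B = (115 - (3/2)q_O)/3 and q_O = (117 - (3/2)q_B)/3.
Solving the pair: q_B = 226/9, q_O = 238/9.
Total output Q = 464/9, so price P = 134 - (3/2)·(464/9) = 170/3.

56.67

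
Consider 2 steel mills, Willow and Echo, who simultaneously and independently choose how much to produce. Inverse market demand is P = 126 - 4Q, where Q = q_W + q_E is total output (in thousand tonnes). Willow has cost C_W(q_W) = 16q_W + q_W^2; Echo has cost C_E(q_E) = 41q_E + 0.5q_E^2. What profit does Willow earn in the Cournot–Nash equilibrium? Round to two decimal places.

Willow's profit: π_W = (126 - 4Q)q_W - (16q_W + q_W²). Setting ∂π_W/∂q_W = 0: 110 - 10q_W - 4(q_E) = 0.
Echo's profit: π_E = (126 - 4Q)q_E - (41q_E + (1/2)q_E²). Setting ∂π_E/∂q_E = 0: 85 - 9q_E - 4(q_W) = 0.
Rearranging gives the reaction functions q_W = (110 - 4q_E)/10 and q_E = (85 - 4q_W)/9.
Substituting one into the other gives q_W = 325/37 and q_E = 205/37.
Price P = 126 - 4·(530/37) = 68.7027.
Willow's profit: 68.7027·(325/37) - 16·(325/37) - (325/37)² = 385.7743.

385.77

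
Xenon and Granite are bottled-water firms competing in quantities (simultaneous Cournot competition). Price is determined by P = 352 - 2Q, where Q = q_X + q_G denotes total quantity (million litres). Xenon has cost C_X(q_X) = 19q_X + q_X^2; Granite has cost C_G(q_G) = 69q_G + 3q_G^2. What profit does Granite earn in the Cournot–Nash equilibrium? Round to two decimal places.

1698.06

Xenon's profit: π_X = (352 - 2Q)q_X - (19q_X + q_X²). Setting ∂π_X/∂q_X = 0: 333 - 6q_X - 2(q_G) = 0.
Granite's profit: π_G = (352 - 2Q)q_G - (69q_G + 3q_G²). Setting ∂π_G/∂q_G = 0: 283 - 10q_G - 2(q_X) = 0.
So q_X = (333 - 2q_G)/6 and q_G = (283 - 2q_X)/10.
Substituting one into the other gives q_X = 691/14 and q_G = 129/7.
Price P = 352 - 2·(949/14) = 1515/7.
Granite's profit: (1515/7)·(129/7) - 69·(129/7) - 3(129/7)² = 1698.0612.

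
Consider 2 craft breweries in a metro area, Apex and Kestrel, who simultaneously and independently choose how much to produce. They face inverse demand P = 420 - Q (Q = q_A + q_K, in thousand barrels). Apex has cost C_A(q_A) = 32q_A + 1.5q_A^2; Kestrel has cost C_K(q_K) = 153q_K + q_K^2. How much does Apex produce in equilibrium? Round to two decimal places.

Apex's profit: π_A = (420 - Q)q_A - (32q_A + (3/2)q_A²). Setting ∂π_A/∂q_A = 0: 388 - 5q_A - (q_K) = 0.
Kestrel's first-order condition: 267 - 4q_K - (q_A) = 0.
So q_A = (388 - q_K)/5 and q_K = (267 - q_A)/4.
Substituting one into the other gives q_A = 1285/19 and q_K = 947/19.

67.63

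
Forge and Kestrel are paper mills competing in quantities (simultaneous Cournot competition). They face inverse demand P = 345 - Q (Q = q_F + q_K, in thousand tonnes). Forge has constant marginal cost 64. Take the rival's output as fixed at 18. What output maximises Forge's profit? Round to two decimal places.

With the rival's output fixed at 18, Forge's profit is π_F = (345 - 18 - q_F)q_F - (64q_F) = (327 - q_F)q_F - (64q_F).
∂π_F/∂q_F = 263 - 2q_F = 0, so q_F = 263/2.

131.50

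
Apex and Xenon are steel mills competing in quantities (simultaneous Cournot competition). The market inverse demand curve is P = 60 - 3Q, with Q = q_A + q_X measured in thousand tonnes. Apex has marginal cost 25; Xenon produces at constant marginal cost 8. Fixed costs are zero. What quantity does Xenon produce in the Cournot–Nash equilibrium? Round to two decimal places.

Apex's profit: π_A = (60 - 3Q)q_A - (25q_A). Setting ∂π_A/∂q_A = 0: 35 - 6q_A - 3(q_X) = 0.
Xenon's profit: π_X = (60 - 3Q)q_X - (8q_X). Setting ∂π_X/∂q_X = 0: 52 - 6q_X - 3(q_A) = 0.
Rearranging gives the reaction functions q_A = (35 - 3q_X)/6 and q_X = (52 - 3q_A)/6.
Substituting one into the other gives q_A = 2 and q_X = 23/3.

7.67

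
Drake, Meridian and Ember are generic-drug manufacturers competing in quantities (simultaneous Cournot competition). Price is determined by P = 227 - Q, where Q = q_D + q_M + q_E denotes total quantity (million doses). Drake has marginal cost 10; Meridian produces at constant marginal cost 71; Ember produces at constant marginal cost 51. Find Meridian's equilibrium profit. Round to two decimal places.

Drake's profit: π_D = (227 - Q)q_D - (10q_D). Setting ∂π_D/∂q_D = 0: 217 - 2q_D - (q_M + q_E) = 0.
Meridian's profit: π_M = (227 - Q)q_M - (71q_M). Setting ∂π_M/∂q_M = 0: 156 - 2q_M - (q_D + q_E) = 0.
Ember's profit: π_E = (227 - Q)q_E - (51q_E). Setting ∂π_E/∂q_E = 0: 176 - 2q_E - (q_D + q_M) = 0.
Adding the 3 first-order conditions: 549 − 4Q = 0, so Q = 549/4.
Back-substituting: q_D = (217 − 549/4) = 319/4, q_M = (156 − 549/4) = 75/4, q_E = (176 − 549/4) = 155/4.
Price P = 227 - 549/4 = 359/4.
Meridian's profit: (359/4 - 71)·(75/4) = 351.5625.

351.56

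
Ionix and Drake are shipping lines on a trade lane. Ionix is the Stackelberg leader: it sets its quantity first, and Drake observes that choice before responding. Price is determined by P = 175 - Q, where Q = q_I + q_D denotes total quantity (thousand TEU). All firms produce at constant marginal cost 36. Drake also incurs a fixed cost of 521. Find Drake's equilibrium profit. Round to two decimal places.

686.56

Solve by backward induction. Given q_I, the follower Drake maximises π_D = (175 - q_I - q_D)q_D - 36q_D.
Follower FOC: 139 - q_I - 2q_D = 0, so q_D(q_I) = (139 - q_I)/2.
Ionix substitutes q_D(q_I) into its own profit: π_I = q_I(175 - q_I - (139 - q_I)/2) - 36q_I = (211/2 - (1/2)q_I)q_I - 36q_I.
The leader's first-order condition 139/2 - q_I = 0 yields q_I = 139/2.
Then q_D = (139 - 139/2)/2 = 139/4.
Price P = 175 - 417/4 = 283/4.
Drake's profit: (283/4 - 36)·(139/4) - 521 = 686.5625.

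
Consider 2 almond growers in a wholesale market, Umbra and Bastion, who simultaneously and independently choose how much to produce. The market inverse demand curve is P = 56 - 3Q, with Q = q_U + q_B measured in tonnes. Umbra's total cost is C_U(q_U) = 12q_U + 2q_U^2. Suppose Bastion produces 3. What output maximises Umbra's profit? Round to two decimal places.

3.50

With the rival's output fixed at 3, Umbra's profit is π_U = (56 - 3·3 - 3q_U)q_U - (12q_U + 2q_U²) = (47 - 3q_U)q_U - (12q_U + 2q_U²).
∂π_U/∂q_U = 35 - 10q_U = 0, so q_U = 7/2.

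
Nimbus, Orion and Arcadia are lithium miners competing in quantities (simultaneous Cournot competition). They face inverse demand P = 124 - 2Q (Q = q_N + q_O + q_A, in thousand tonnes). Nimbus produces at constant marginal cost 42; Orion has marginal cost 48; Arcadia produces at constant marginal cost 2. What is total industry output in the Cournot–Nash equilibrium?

35

Nimbus's profit: π_N = (124 - 2Q)q_N - (42q_N). Setting ∂π_N/∂q_N = 0: 82 - 4q_N - 2(q_O + q_A) = 0.
Orion's profit: π_O = (124 - 2Q)q_O - (48q_O). Setting ∂π_O/∂q_O = 0: 76 - 4q_O - 2(q_N + q_A) = 0.
Arcadia's profit: π_A = (124 - 2Q)q_A - (2q_A). Setting ∂π_A/∂q_A = 0: 122 - 4q_A - 2(q_N + q_O) = 0.
Adding the 3 first-order conditions: 280 − 8Q = 0, so Q = 35.
Back-substituting: q_N = (82 − 70)/2 = 6, q_O = (76 − 70)/2 = 3, q_A = (122 − 70)/2 = 26.
Total output Q = 6 + 3 + 26 = 35.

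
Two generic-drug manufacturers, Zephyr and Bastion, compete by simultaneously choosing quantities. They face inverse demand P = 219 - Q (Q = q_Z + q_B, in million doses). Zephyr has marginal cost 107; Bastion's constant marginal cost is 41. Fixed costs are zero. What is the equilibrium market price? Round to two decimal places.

122.33

Zephyr's profit: π_Z = (219 - Q)q_Z - (107q_Z). Setting ∂π_Z/∂q_Z = 0: 112 - 2q_Z - (q_B) = 0.
Bastion's first-order condition: 178 - 2q_B - (q_Z) = 0.
Rearranging gives the reaction functions q_Z = (112 - q_B)/2 and q_B = (178 - q_Z)/2.
Solving the pair: q_Z = 46/3, q_B = 244/3.
Total output Q = 290/3, so price P = 219 - 290/3 = 367/3.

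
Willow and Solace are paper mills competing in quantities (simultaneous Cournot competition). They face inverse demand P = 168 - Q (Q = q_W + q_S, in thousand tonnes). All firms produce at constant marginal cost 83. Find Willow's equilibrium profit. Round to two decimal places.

A representative firm's profit is π_i = q_i(168 - Q) - 83q_i.
Setting ∂π_i/∂q_i = 0 with rivals' quantities fixed: 85 - 2q_i - q_j = 0.
By symmetry each firm produces the same amount; substituting q_j = q_i yields q_i = 85/3.
Price P = 168 - 170/3 = 334/3.
Willow's profit: (334/3 - 83)·(85/3) = 802.7778.

802.78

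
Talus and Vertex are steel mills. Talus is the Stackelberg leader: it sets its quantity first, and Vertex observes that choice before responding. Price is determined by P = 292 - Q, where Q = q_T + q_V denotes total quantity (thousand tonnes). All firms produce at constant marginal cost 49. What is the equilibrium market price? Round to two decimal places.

Solve by backward induction. Given q_T, the follower Vertex maximises π_V = (292 - q_T - q_V)q_V - 49q_V.
Follower FOC: 243 - q_T - 2q_V = 0, so q_V(q_T) = (243 - q_T)/2.
The leader anticipates this reaction. Substituting into P = 292 - Q gives P = 341/2 - (1/2)q_T, so π_T = (341/2 - (1/2)q_T)q_T - 49q_T.
Maximising: ∂π_T/∂q_T = 243/2 - q_T = 0, giving q_T = 243/2.
Then q_V = (243 - 243/2)/2 = 243/4.
Total output Q = 729/4, so price P = 292 - 729/4 = 439/4.

109.75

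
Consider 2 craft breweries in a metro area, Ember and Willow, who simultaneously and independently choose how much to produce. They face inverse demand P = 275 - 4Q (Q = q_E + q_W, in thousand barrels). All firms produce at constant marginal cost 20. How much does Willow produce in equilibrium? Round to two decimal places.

21.25

Each firm earns π_i = (275 - 4Q)q_i - 20q_i.
Setting ∂π_i/∂q_i = 0 with rivals' quantities fixed: 255 - 8q_i - 4q_j = 0.
With identical firms every q_j equals q_i, so q_j = q_i and 255 = 12q_i, giving q_i = 85/4.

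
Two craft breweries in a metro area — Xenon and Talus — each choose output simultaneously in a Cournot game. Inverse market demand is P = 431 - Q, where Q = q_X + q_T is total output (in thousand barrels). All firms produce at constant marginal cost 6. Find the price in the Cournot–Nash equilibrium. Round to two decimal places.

A representative firm's profit is π_i = q_i(431 - Q) - 6q_i.
Setting ∂π_i/∂q_i = 0 with rivals' quantities fixed: 425 - 2q_i - q_j = 0.
With identical firms every q_j equals q_i, so q_j = q_i and 425 = 3q_i, giving q_i = 425/3.
Total output Q = 850/3, so price P = 431 - 850/3 = 443/3.

147.67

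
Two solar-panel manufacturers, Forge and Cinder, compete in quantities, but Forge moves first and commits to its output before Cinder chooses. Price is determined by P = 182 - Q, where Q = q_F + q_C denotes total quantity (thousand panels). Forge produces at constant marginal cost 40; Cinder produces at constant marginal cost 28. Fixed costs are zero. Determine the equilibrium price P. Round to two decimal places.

72.50

The follower Cinder best-responds to any q_F: π_C = (182 - Q)q_C - 28q_C.
Follower FOC: 154 - q_F - 2q_C = 0, so q_C(q_F) = (154 - q_F)/2.
The leader anticipates this reaction. Substituting into P = 182 - Q gives P = 105 - (1/2)q_F, so π_F = (105 - (1/2)q_F)q_F - 40q_F.
Maximising: ∂π_F/∂q_F = 65 - q_F = 0, giving q_F = 65.
Then q_C = (154 - 65)/2 = 89/2.
Total output Q = 219/2, so price P = 182 - 219/2 = 145/2.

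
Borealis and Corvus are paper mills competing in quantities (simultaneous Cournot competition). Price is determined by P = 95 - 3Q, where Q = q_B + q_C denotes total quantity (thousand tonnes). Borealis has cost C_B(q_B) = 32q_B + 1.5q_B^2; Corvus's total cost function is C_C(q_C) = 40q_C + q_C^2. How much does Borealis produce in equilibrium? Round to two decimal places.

5.38

Borealis's profit: π_B = (95 - 3Q)q_B - (32q_B + (3/2)q_B²). Setting ∂π_B/∂q_B = 0: 63 - 9q_B - 3(q_C) = 0.
Corvus's first-order condition: 55 - 8q_C - 3(q_B) = 0.
Rearranging gives the reaction functions q_B = (63 - 3q_C)/9 and q_C = (55 - 3q_B)/8.
Solving the pair: q_B = 113/21, q_C = 34/7.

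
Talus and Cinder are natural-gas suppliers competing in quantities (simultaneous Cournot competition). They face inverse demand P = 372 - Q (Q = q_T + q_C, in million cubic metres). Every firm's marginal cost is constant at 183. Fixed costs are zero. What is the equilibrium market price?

A representative firm's profit is π_i = q_i(372 - Q) - 183q_i.
Setting ∂π_i/∂q_i = 0 with rivals' quantities fixed: 189 - 2q_i - q_j = 0.
By symmetry each firm produces the same amount; substituting q_j = q_i yields q_i = 189/3 = 63.
Total output Q = 126, so price P = 372 - 126 = 246.

246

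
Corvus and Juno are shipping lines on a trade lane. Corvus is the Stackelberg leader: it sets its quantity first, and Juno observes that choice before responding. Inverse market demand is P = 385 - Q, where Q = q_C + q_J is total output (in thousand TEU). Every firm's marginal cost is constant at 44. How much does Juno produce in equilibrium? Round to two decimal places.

The follower Juno best-responds to any q_C: π_J = (385 - Q)q_J - 44q_J.
∂π_J/∂q_J = 341 - q_C - 2q_J = 0 gives the reaction function q_J = (341 - q_C)/2.
The leader anticipates this reaction. Substituting into P = 385 - Q gives P = 429/2 - (1/2)q_C, so π_C = (429/2 - (1/2)q_C)q_C - 44q_C.
Leader FOC: 341/2 - q_C = 0, so q_C = 341/2.
Then q_J = (341 - 341/2)/2 = 341/4.

85.25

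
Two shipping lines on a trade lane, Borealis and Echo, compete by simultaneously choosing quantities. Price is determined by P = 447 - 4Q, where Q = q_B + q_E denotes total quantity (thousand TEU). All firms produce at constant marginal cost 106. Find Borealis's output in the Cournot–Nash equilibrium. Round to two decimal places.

28.42

Each firm earns π_i = (447 - 4Q)q_i - 106q_i.
First-order condition (treating rivals' output as given): 341 - 8q_i - 4q_j = 0.
By symmetry each firm produces the same amount; substituting q_j = q_i yields q_i = 341/12.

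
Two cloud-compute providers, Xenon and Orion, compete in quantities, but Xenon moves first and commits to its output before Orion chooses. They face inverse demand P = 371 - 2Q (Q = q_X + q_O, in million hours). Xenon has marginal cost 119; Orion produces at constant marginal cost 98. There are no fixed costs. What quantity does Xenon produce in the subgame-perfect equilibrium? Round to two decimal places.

57.75

The follower Orion best-responds to any q_X: π_O = (371 - 2Q)q_O - 98q_O.
Setting the follower's marginal profit to zero, 273 - 2q_X - 4q_O = 0, i.e. q_O = (273 - 2q_X)/4.
Xenon substitutes q_O(q_X) into its own profit: π_X = q_X(371 - 2q_X - (273 - 2q_X)/2) - 119q_X = (469/2 - q_X)q_X - 119q_X.
Maximising: ∂π_X/∂q_X = 231/2 - 2q_X = 0, giving q_X = 231/4.
Then q_O = (273 - 2·(231/4))/4 = 315/8.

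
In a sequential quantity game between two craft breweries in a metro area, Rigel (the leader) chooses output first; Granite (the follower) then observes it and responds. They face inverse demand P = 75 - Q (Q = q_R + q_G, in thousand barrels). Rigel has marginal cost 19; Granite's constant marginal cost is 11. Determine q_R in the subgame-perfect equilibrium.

24

Solve by backward induction. Given q_R, the follower Granite maximises π_G = (75 - q_R - q_G)q_G - 11q_G.
Setting the follower's marginal profit to zero, 64 - q_R - 2q_G = 0, i.e. q_G = (64 - q_R)/2.
The leader anticipates this reaction. Substituting into P = 75 - Q gives P = 43 - (1/2)q_R, so π_R = (43 - (1/2)q_R)q_R - 19q_R.
Maximising: ∂π_R/∂q_R = 24 - q_R = 0, giving q_R = 24.
Then q_G = (64 - 24)/2 = 20.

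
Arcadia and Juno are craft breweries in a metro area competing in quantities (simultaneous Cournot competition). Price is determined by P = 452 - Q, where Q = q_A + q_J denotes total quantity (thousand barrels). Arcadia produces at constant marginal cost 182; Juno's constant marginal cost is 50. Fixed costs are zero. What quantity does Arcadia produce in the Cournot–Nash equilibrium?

46

Arcadia's profit: π_A = (452 - Q)q_A - (182q_A). Setting ∂π_A/∂q_A = 0: 270 - 2q_A - (q_J) = 0.
Juno's profit: π_J = (452 - Q)q_J - (50q_J). Setting ∂π_J/∂q_J = 0: 402 - 2q_J - (q_A) = 0.
So q_A = (270 - q_J)/2 and q_J = (402 - q_A)/2.
Substituting one into the other gives q_A = 46 and q_J = 178.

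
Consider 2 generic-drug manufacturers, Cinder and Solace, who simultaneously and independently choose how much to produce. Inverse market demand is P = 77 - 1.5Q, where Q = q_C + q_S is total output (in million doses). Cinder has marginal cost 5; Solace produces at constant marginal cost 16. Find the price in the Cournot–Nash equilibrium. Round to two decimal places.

Cinder's profit: π_C = (77 - 1.5Q)q_C - (5q_C). Setting ∂π_C/∂q_C = 0: 72 - 3q_C - (3/2)(q_S) = 0.
Solace's profit: π_S = (77 - 1.5Q)q_S - (16q_S). Setting ∂π_S/∂q_S = 0: 61 - 3q_S - (3/2)(q_C) = 0.
Rearranging gives the reaction functions q_C = (72 - (3/2)q_S)/3 and q_S = (61 - (3/2)q_C)/3.
Solving the pair: q_C = 166/9, q_S = 100/9.
Total output Q = 266/9, so price P = 77 - (3/2)·(266/9) = 98/3.

32.67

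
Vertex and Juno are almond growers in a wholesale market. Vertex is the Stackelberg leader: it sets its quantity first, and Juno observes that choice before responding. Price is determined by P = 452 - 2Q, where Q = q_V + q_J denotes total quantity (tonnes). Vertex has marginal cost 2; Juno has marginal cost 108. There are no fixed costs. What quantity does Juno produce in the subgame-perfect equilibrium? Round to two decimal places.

16.50

Solve by backward induction. Given q_V, the follower Juno maximises π_J = (452 - 2q_V - 2q_J)q_J - 108q_J.
Follower FOC: 344 - 2q_V - 4q_J = 0, so q_J(q_V) = (344 - 2q_V)/4.
The leader anticipates this reaction. Substituting into P = 452 - 2Q gives P = 280 - q_V, so π_V = (280 - q_V)q_V - 2q_V.
Leader FOC: 278 - 2q_V = 0, so q_V = 139.
Then q_J = (344 - 2·139)/4 = 33/2.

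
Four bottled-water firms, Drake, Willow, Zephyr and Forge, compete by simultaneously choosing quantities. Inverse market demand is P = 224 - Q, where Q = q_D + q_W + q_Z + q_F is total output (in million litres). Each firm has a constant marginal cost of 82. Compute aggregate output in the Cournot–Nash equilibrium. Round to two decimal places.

A representative firm's profit is π_i = q_i(224 - Q) - 82q_i.
First-order condition (treating rivals' output as given): 142 - 2q_i - Σ_{j≠i} q_j = 0.
By symmetry each firm produces the same amount; substituting Σ_{j≠i} q_j = 3q_i yields q_i = 142/5.
Total output Q = 142/5 + 142/5 + 142/5 + 142/5 = 568/5.

113.60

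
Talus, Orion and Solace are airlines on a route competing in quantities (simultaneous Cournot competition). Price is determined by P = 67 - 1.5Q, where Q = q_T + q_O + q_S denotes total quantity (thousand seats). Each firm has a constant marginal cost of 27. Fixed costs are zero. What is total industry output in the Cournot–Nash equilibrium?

Each firm earns π_i = (67 - 1.5Q)q_i - 27q_i.
Setting ∂π_i/∂q_i = 0 with rivals' quantities fixed: 40 - 3q_i - (3/2)·Σ_{j≠i} q_j = 0.
With identical firms every q_j equals q_i, so Σ_{j≠i} q_j = 2q_i and 40 = 6q_i, giving q_i = 20/3.
Total output Q = 20/3 + 20/3 + 20/3 = 20.

20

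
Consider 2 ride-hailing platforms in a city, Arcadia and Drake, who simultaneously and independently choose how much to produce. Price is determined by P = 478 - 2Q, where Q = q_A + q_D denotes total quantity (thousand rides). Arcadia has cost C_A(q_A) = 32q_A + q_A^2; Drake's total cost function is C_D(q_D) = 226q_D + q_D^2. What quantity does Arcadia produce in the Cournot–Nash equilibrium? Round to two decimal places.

67.88

Arcadia's profit: π_A = (478 - 2Q)q_A - (32q_A + q_A²). Setting ∂π_A/∂q_A = 0: 446 - 6q_A - 2(q_D) = 0.
Drake's first-order condition: 252 - 6q_D - 2(q_A) = 0.
So q_A = (446 - 2q_D)/6 and q_D = (252 - 2q_A)/6.
Solving the pair: q_A = 543/8, q_D = 155/8.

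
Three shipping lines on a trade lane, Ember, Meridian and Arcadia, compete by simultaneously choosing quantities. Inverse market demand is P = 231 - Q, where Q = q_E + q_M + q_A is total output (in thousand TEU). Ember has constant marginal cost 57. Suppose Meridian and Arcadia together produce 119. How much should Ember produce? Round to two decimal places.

With rivals' combined output fixed at 119, Ember's profit is π_E = (231 - 119 - q_E)q_E - (57q_E) = (112 - q_E)q_E - (57q_E).
∂π_E/∂q_E = 55 - 2q_E = 0, so q_E = 55/2.

27.50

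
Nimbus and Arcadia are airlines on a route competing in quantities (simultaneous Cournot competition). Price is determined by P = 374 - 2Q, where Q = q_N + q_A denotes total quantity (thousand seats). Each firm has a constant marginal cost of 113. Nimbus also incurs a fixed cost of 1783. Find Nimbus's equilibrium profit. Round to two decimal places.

2001.50

Each firm earns π_i = (374 - 2Q)q_i - 113q_i.
Setting ∂π_i/∂q_i = 0 with rivals' quantities fixed: 261 - 4q_i - 2q_j = 0.
By symmetry each firm produces the same amount; substituting q_j = q_i yields q_i = 261/6 = 87/2.
Price P = 374 - 2·87 = 200.
Nimbus's profit: (200 - 113)·(87/2) - 1783 = 2001.5000.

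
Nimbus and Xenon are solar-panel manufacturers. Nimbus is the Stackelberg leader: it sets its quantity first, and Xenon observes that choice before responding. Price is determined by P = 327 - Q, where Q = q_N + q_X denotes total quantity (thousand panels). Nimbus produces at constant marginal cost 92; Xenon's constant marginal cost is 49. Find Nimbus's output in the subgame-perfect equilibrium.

96

The follower Xenon best-responds to any q_N: π_X = (327 - Q)q_X - 49q_X.
Setting the follower's marginal profit to zero, 278 - q_N - 2q_X = 0, i.e. q_X = (278 - q_N)/2.
The leader anticipates this reaction. Substituting into P = 327 - Q gives P = 188 - (1/2)q_N, so π_N = (188 - (1/2)q_N)q_N - 92q_N.
Leader FOC: 96 - q_N = 0, so q_N = 96.
Then q_X = (278 - 96)/2 = 91.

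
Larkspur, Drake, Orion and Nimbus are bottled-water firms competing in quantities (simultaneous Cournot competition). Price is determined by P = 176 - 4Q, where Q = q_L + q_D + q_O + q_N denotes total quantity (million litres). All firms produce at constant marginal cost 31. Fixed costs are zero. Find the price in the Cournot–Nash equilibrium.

60

A representative firm's profit is π_i = q_i(176 - 4Q) - 31q_i.
Setting ∂π_i/∂q_i = 0 with rivals' quantities fixed: 145 - 8q_i - 4·Σ_{j≠i} q_j = 0.
With identical firms every q_j equals q_i, so Σ_{j≠i} q_j = 3q_i and 145 = 20q_i, giving q_i = 29/4.
Total output Q = 29, so price P = 176 - 4·29 = 60.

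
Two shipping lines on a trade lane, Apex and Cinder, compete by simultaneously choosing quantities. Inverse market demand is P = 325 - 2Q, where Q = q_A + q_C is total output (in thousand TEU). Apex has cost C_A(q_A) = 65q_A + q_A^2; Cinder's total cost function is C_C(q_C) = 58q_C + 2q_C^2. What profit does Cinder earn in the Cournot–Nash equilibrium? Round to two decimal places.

2418.85

Apex's profit: π_A = (325 - 2Q)q_A - (65q_A + q_A²). Setting ∂π_A/∂q_A = 0: 260 - 6q_A - 2(q_C) = 0.
Cinder's first-order condition: 267 - 8q_C - 2(q_A) = 0.
Best responses: q_A = (260 - 2q_C)/6, q_C = (267 - 2q_A)/8.
Solving the pair: q_A = 773/22, q_C = 541/22.
Price P = 325 - 2·(657/11) = 205.5455.
Cinder's profit: 205.5455·(541/22) - 58·(541/22) - 2(541/22)² = 2418.8512.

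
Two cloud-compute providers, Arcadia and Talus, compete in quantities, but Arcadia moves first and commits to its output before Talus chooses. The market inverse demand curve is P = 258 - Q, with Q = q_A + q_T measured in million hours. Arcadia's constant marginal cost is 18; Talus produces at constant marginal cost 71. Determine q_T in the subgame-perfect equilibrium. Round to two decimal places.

The follower Talus best-responds to any q_A: π_T = (258 - Q)q_T - 71q_T.
∂π_T/∂q_T = 187 - q_A - 2q_T = 0 gives the reaction function q_T = (187 - q_A)/2.
The leader anticipates this reaction. Substituting into P = 258 - Q gives P = 329/2 - (1/2)q_A, so π_A = (329/2 - (1/2)q_A)q_A - 18q_A.
The leader's first-order condition 293/2 - q_A = 0 yields q_A = 293/2.
Then q_T = (187 - 293/2)/2 = 81/4.

20.25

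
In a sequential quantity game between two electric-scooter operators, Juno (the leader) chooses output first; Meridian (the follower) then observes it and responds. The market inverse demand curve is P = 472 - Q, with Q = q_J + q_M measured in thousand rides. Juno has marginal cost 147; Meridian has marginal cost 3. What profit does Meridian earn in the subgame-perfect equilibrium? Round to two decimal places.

The follower Meridian best-responds to any q_J: π_M = (472 - Q)q_M - 3q_M.
Setting the follower's marginal profit to zero, 469 - q_J - 2q_M = 0, i.e. q_M = (469 - q_J)/2.
The leader anticipates this reaction. Substituting into P = 472 - Q gives P = 475/2 - (1/2)q_J, so π_J = (475/2 - (1/2)q_J)q_J - 147q_J.
The leader's first-order condition 181/2 - q_J = 0 yields q_J = 181/2.
Then q_M = (469 - 181/2)/2 = 757/4.
Price P = 472 - 1119/4 = 769/4.
Meridian's profit: (769/4 - 3)·(757/4) = 35815.5625.

35815.56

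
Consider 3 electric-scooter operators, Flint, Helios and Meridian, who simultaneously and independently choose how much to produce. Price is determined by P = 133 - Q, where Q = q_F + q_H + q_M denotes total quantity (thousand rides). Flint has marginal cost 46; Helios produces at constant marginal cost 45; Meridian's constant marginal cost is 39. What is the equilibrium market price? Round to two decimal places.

Flint's profit: π_F = (133 - Q)q_F - (46q_F). Setting ∂π_F/∂q_F = 0: 87 - 2q_F - (q_H + q_M) = 0.
Helios's profit: π_H = (133 - Q)q_H - (45q_H). Setting ∂π_H/∂q_H = 0: 88 - 2q_H - (q_F + q_M) = 0.
Meridian's first-order condition: 94 - 2q_M - (q_F + q_H) = 0.
Adding the 3 conditions: 269 − 2Q − 2Q = 0, i.e. Q = 269/4.
Back-substituting: q_F = (87 − 269/4) = 79/4, q_H = (88 − 269/4) = 83/4, q_M = (94 − 269/4) = 107/4.
Total output Q = 269/4, so price P = 133 - 269/4 = 263/4.

65.75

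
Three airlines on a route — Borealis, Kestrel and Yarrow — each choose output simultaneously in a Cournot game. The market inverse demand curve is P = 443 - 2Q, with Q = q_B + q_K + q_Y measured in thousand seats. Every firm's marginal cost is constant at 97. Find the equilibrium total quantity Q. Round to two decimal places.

129.75

A representative firm's profit is π_i = q_i(443 - 2Q) - 97q_i.
First-order condition (treating rivals' output as given): 346 - 4q_i - 2·Σ_{j≠i} q_j = 0.
With identical firms every q_j equals q_i, so Σ_{j≠i} q_j = 2q_i and 346 = 8q_i, giving q_i = 173/4.
Total output Q = 173/4 + 173/4 + 173/4 = 519/4.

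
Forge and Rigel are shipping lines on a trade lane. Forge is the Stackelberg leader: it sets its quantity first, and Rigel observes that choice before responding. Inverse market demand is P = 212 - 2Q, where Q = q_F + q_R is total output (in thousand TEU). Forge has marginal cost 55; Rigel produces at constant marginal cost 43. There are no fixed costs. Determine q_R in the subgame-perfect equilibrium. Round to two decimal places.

Solve by backward induction. Given q_F, the follower Rigel maximises π_R = (212 - 2q_F - 2q_R)q_R - 43q_R.
Setting the follower's marginal profit to zero, 169 - 2q_F - 4q_R = 0, i.e. q_R = (169 - 2q_F)/4.
Forge substitutes q_R(q_F) into its own profit: π_F = q_F(212 - 2q_F - (169 - 2q_F)/2) - 55q_F = (255/2 - q_F)q_F - 55q_F.
The leader's first-order condition 145/2 - 2q_F = 0 yields q_F = 145/4.
Then q_R = (169 - 2·(145/4))/4 = 193/8.

24.13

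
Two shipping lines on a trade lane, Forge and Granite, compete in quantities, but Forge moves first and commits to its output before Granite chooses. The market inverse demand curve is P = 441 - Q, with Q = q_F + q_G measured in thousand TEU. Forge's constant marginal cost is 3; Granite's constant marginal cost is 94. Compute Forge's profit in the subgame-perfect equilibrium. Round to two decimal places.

34980.13

Solve by backward induction. Given q_F, the follower Granite maximises π_G = (441 - q_F - q_G)q_G - 94q_G.
Setting the follower's marginal profit to zero, 347 - q_F - 2q_G = 0, i.e. q_G = (347 - q_F)/2.
Forge substitutes q_G(q_F) into its own profit: π_F = q_F(441 - q_F - (347 - q_F)/2) - 3q_F = (535/2 - (1/2)q_F)q_F - 3q_F.
The leader's first-order condition 529/2 - q_F = 0 yields q_F = 529/2.
Then q_G = (347 - 529/2)/2 = 165/4.
Price P = 441 - 1223/4 = 541/4.
Forge's profit: (541/4 - 3)·(529/2) = 34980.1250.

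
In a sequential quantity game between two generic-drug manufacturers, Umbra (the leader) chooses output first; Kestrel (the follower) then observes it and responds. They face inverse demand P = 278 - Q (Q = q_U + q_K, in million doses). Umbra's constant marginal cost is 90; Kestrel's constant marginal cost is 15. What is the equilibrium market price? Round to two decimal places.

118.25

The follower Kestrel best-responds to any q_U: π_K = (278 - Q)q_K - 15q_K.
Setting the follower's marginal profit to zero, 263 - q_U - 2q_K = 0, i.e. q_K = (263 - q_U)/2.
Umbra substitutes q_K(q_U) into its own profit: π_U = q_U(278 - q_U - (263 - q_U)/2) - 90q_U = (293/2 - (1/2)q_U)q_U - 90q_U.
Leader FOC: 113/2 - q_U = 0, so q_U = 113/2.
Then q_K = (263 - 113/2)/2 = 413/4.
Total output Q = 639/4, so price P = 278 - 639/4 = 473/4.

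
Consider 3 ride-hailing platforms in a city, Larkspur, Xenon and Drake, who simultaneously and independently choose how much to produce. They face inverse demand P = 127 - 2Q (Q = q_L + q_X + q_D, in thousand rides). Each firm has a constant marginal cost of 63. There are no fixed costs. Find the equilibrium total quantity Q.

24

A representative firm's profit is π_i = q_i(127 - 2Q) - 63q_i.
First-order condition (treating rivals' output as given): 64 - 4q_i - 2·Σ_{j≠i} q_j = 0.
With identical firms every q_j equals q_i, so Σ_{j≠i} q_j = 2q_i and 64 = 8q_i, giving q_i = 8.
Total output Q = 8 + 8 + 8 = 24.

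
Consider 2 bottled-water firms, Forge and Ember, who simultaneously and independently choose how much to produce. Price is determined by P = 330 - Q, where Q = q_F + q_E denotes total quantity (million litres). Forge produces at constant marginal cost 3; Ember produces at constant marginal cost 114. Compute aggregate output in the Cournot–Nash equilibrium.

Forge's profit: π_F = (330 - Q)q_F - (3q_F). Setting ∂π_F/∂q_F = 0: 327 - 2q_F - (q_E) = 0.
Ember's first-order condition: 216 - 2q_E - (q_F) = 0.
So q_F = (327 - q_E)/2 and q_E = (216 - q_F)/2.
Substituting one into the other gives q_F = 146 and q_E = 35.
Total output Q = 146 + 35 = 181.

181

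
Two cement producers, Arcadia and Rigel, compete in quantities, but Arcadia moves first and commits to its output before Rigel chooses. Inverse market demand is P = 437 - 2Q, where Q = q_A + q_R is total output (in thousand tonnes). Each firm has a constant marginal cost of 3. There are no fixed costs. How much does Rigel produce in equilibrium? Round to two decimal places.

54.25

Solve by backward induction. Given q_A, the follower Rigel maximises π_R = (437 - 2q_A - 2q_R)q_R - 3q_R.
∂π_R/∂q_R = 434 - 2q_A - 4q_R = 0 gives the reaction function q_R = (434 - 2q_A)/4.
Arcadia substitutes q_R(q_A) into its own profit: π_A = q_A(437 - 2q_A - (434 - 2q_A)/2) - 3q_A = (220 - q_A)q_A - 3q_A.
The leader's first-order condition 217 - 2q_A = 0 yields q_A = 217/2.
Then q_R = (434 - 2·(217/2))/4 = 217/4.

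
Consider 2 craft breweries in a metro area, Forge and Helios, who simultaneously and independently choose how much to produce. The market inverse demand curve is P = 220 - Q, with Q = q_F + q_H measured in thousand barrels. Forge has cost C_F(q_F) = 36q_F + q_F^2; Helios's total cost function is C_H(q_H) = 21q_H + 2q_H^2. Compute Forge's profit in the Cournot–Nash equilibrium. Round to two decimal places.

3096.50

Forge's profit: π_F = (220 - Q)q_F - (36q_F + q_F²). Setting ∂π_F/∂q_F = 0: 184 - 4q_F - (q_H) = 0.
Helios's profit: π_H = (220 - Q)q_H - (21q_H + 2q_H²). Setting ∂π_H/∂q_H = 0: 199 - 6q_H - (q_F) = 0.
So q_F = (184 - q_H)/4 and q_H = (199 - q_F)/6.
Solving the pair: q_F = 905/23, q_H = 612/23.
Price P = 220 - 1517/23 = 154.0435.
Forge's profit: 154.0435·(905/23) - 36·(905/23) - (905/23)² = 3096.5028.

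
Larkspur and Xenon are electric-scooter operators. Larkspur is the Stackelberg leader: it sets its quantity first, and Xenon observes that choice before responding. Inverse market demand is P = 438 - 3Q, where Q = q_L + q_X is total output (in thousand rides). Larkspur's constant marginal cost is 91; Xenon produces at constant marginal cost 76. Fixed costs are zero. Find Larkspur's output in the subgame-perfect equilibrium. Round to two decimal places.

Solve by backward induction. Given q_L, the follower Xenon maximises π_X = (438 - 3q_L - 3q_X)q_X - 76q_X.
Follower FOC: 362 - 3q_L - 6q_X = 0, so q_X(q_L) = (362 - 3q_L)/6.
The leader anticipates this reaction. Substituting into P = 438 - 3Q gives P = 257 - (3/2)q_L, so π_L = (257 - (3/2)q_L)q_L - 91q_L.
Maximising: ∂π_L/∂q_L = 166 - 3q_L = 0, giving q_L = 166/3.
Then q_X = (362 - 3·(166/3))/6 = 98/3.

55.33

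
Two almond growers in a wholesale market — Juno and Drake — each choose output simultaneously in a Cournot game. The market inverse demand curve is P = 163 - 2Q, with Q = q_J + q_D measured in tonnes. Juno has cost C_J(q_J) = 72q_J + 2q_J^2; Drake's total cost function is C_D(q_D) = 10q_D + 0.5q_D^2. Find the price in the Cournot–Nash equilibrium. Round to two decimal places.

96.83

Juno's profit: π_J = (163 - 2Q)q_J - (72q_J + 2q_J²). Setting ∂π_J/∂q_J = 0: 91 - 8q_J - 2(q_D) = 0.
Drake's profit: π_D = (163 - 2Q)q_D - (10q_D + (1/2)q_D²). Setting ∂π_D/∂q_D = 0: 153 - 5q_D - 2(q_J) = 0.
So q_J = (91 - 2q_D)/8 and q_D = (153 - 2q_J)/5.
Substituting one into the other gives q_J = 149/36 and q_D = 521/18.
Total output Q = 397/12, so price P = 163 - 2·(397/12) = 581/6.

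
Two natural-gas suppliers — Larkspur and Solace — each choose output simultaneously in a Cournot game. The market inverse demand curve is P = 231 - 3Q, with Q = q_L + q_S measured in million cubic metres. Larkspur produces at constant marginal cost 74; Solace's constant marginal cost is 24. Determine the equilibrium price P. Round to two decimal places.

109.67

Larkspur's profit: π_L = (231 - 3Q)q_L - (74q_L). Setting ∂π_L/∂q_L = 0: 157 - 6q_L - 3(q_S) = 0.
Solace's first-order condition: 207 - 6q_S - 3(q_L) = 0.
So q_L = (157 - 3q_S)/6 and q_S = (207 - 3q_L)/6.
Substituting one into the other gives q_L = 107/9 and q_S = 257/9.
Total output Q = 364/9, so price P = 231 - 3·(364/9) = 329/3.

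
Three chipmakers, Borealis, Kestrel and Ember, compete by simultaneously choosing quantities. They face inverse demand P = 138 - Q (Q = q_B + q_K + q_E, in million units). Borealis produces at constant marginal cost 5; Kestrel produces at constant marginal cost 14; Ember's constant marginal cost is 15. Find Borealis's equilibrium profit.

1444

Borealis's profit: π_B = (138 - Q)q_B - (5q_B). Setting ∂π_B/∂q_B = 0: 133 - 2q_B - (q_K + q_E) = 0.
Kestrel's first-order condition: 124 - 2q_K - (q_B + q_E) = 0.
Ember's profit: π_E = (138 - Q)q_E - (15q_E). Setting ∂π_E/∂q_E = 0: 123 - 2q_E - (q_B + q_K) = 0.
Summing all 3 equations gives 380 − 4Q = 0, hence Q = 95.
Back-substituting: q_B = (133 − 95) = 38, q_K = (124 − 95) = 29, q_E = (123 − 95) = 28.
Price P = 138 - 95 = 43.
Borealis's profit: (43 - 5)·38 = 1444.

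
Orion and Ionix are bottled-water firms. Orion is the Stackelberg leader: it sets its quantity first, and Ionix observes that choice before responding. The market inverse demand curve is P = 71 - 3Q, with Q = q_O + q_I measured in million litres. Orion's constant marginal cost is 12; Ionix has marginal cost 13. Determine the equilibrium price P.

The follower Ionix best-responds to any q_O: π_I = (71 - 3Q)q_I - 13q_I.
Setting the follower's marginal profit to zero, 58 - 3q_O - 6q_I = 0, i.e. q_I = (58 - 3q_O)/6.
The leader anticipates this reaction. Substituting into P = 71 - 3Q gives P = 42 - (3/2)q_O, so π_O = (42 - (3/2)q_O)q_O - 12q_O.
Leader FOC: 30 - 3q_O = 0, so q_O = 10.
Then q_I = (58 - 3·10)/6 = 14/3.
Total output Q = 44/3, so price P = 71 - 3·(44/3) = 27.

27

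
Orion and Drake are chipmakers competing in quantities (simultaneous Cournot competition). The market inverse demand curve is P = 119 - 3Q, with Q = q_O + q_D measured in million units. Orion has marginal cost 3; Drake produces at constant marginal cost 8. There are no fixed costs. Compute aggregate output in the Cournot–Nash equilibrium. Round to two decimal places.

25.22

Orion's profit: π_O = (119 - 3Q)q_O - (3q_O). Setting ∂π_O/∂q_O = 0: 116 - 6q_O - 3(q_D) = 0.
Drake's first-order condition: 111 - 6q_D - 3(q_O) = 0.
Best responses: q_O = (116 - 3q_D)/6, q_D = (111 - 3q_O)/6.
Solving the pair: q_O = 121/9, q_D = 106/9.
Total output Q = 121/9 + 106/9 = 227/9.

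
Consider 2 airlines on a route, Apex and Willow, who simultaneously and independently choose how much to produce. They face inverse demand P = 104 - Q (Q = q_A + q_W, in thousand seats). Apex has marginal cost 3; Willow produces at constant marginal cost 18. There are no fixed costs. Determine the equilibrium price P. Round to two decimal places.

41.67

Apex's profit: π_A = (104 - Q)q_A - (3q_A). Setting ∂π_A/∂q_A = 0: 101 - 2q_A - (q_W) = 0.
Willow's first-order condition: 86 - 2q_W - (q_A) = 0.
Best responses: q_A = (101 - q_W)/2, q_W = (86 - q_A)/2.
Solving the pair: q_A = 116/3, q_W = 71/3.
Total output Q = 187/3, so price P = 104 - 187/3 = 125/3.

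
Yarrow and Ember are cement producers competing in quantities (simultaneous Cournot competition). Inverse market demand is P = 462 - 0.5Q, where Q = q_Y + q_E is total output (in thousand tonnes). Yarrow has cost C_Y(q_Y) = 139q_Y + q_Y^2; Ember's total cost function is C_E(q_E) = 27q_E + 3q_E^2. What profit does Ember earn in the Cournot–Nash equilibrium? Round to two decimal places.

Yarrow's profit: π_Y = (462 - 0.5Q)q_Y - (139q_Y + q_Y²). Setting ∂π_Y/∂q_Y = 0: 323 - 3q_Y - (1/2)(q_E) = 0.
Ember's profit: π_E = (462 - 0.5Q)q_E - (27q_E + 3q_E²). Setting ∂π_E/∂q_E = 0: 435 - 7q_E - (1/2)(q_Y) = 0.
So q_Y = (323 - (1/2)q_E)/3 and q_E = (435 - (1/2)q_Y)/7.
Solving the pair: q_Y = 98.4819, q_E = 55.1084.
Price P = 462 - (1/2)·153.5904 = 385.2048.
Ember's profit: 385.2048·55.1084 - 27·55.1084 - 3·55.1084² = 10629.2881.

10629.29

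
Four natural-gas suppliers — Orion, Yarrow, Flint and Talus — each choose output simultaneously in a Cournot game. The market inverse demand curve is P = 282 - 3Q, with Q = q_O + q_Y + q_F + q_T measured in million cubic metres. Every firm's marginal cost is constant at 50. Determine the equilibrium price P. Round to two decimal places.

A representative firm's profit is π_i = q_i(282 - 3Q) - 50q_i.
Setting ∂π_i/∂q_i = 0 with rivals' quantities fixed: 232 - 6q_i - 3·Σ_{j≠i} q_j = 0.
With identical firms every q_j equals q_i, so Σ_{j≠i} q_j = 3q_i and 232 = 15q_i, giving q_i = 232/15.
Total output Q = 928/15, so price P = 282 - 3·(928/15) = 482/5.

96.40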